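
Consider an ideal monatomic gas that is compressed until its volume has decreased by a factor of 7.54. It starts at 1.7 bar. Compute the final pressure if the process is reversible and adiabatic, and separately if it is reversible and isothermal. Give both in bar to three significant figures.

For a monatomic ideal gas γ = 5/3.
Isothermal: P₂ = P₁(V₁/V₂) = 1.7×7.54 = 12.82 bar.
Adiabatic: P₂ = P₁(V₁/V₂)^γ = 1.7×7.54^(5/3) = 49.29 bar.

adiabatic: 49.3 bar; isothermal: 12.8 bar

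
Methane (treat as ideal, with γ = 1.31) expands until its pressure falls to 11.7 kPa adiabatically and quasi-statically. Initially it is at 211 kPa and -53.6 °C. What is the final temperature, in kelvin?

T₂ ≈ 111 K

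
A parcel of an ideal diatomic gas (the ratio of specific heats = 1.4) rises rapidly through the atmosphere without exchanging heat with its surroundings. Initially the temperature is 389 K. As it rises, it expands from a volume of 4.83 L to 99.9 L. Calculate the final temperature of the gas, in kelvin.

T₂ ≈ 116 K

Adiabatic: T₁V₁^(γ−1) = T₂V₂^(γ−1) ⇒ T₂ = T₁ (V₁/V₂)^(γ−1).
T₂ = 389 × (4.83/99.9)^(0.4) = 115.8 K.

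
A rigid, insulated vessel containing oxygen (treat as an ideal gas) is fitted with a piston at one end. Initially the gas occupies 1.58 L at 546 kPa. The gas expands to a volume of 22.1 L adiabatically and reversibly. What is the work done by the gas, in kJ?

W ≈ 1.41 kJ

γ = 7/5 for a diatomic ideal gas.
P₂ = P₁(V₁/V₂)^γ = 546×(1.58/22.1)^(7/5) = 13.59 kPa.
For a reversible adiabat, W_by_gas = (P₁V₁ − P₂V₂)/(γ−1).
W_by = (546000×0.00158 − 13590×0.0221) / (2/5) = 1406 J.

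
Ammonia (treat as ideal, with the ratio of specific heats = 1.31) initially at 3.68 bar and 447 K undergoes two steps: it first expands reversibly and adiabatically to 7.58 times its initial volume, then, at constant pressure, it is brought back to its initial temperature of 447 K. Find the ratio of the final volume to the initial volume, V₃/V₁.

Adiabatic step: V₂/V₁ = 7.58; T₂ = T₁·(1/7.58)^(0.31) = 238.6 K.
Isobaric step: V₃/V₂ = T₃/T₂ = 447/238.6.
V₃/V₁ = (V₂/V₁)(V₃/V₂) = 7.58 × (447/238.6) = 14.2.

V₃/V₁ ≈ 14.2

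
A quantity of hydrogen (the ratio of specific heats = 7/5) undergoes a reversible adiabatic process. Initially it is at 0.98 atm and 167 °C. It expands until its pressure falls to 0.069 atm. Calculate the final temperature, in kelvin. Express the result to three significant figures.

T₂ ≈ 206 K

Along an adiabat T P^((1−γ)/γ) is constant, so T₂ = T₁ (P₂/P₁)^((γ−1)/γ).
T₁ = 167 °C = 440.1 K.
T₂ = 440.1 × (0.069/0.98)^(2/7) = 206.2 K.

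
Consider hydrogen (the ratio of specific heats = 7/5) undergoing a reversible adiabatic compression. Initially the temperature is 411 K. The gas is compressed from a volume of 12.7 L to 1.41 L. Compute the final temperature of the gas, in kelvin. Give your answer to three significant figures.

Adiabatic: T₁V₁^(γ−1) = T₂V₂^(γ−1) ⇒ T₂ = T₁ (V₁/V₂)^(γ−1).
T₂ = 411 × (12.7/1.41)^(2/5) = 990.1 K.

T₂ ≈ 990 K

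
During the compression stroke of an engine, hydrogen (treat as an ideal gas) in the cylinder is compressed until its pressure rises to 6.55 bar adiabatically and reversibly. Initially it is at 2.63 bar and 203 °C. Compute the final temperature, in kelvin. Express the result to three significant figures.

T₂ ≈ 618 K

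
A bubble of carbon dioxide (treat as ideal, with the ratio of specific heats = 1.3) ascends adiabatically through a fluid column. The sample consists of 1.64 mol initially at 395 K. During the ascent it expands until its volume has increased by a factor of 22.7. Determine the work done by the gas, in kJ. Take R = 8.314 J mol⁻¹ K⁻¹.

W ≈ 10.9 kJ

Adiabatic: T₁V₁^(γ−1) = T₂V₂^(γ−1) ⇒ T₂ = T₁ (V₁/V₂)^(γ−1).
T₂ = 395 × (1/22.7)^(0.3) = 154.8 K.
Q = 0, so ΔU = W_on_gas = nCᵥΔT with Cᵥ = R/(γ−1) = 27.71 J/(mol·K).
ΔU = 1.64 × 27.71 × (154.8 − 395) = -10920 J.
Work done by the gas = −ΔU = 10920 J.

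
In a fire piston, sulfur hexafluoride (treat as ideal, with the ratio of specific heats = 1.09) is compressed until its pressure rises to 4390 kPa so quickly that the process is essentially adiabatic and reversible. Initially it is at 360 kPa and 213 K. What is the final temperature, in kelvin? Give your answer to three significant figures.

T₂ ≈ 262 K

Along an adiabat T P^((1−γ)/γ) is constant, so T₂ = T₁ (P₂/P₁)^((γ−1)/γ).
T₂ = 213 × (4390/360)^(0.0826) = 261.9 K.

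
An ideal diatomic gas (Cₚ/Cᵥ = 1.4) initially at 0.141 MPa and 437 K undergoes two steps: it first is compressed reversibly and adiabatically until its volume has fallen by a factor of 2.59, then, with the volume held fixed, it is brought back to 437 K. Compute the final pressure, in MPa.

Adiabatic step (PV^γ = const): P₂ = 0.141×2.59^(1.4) = 0.5344 MPa; T₂ = 437×2.59^(0.4) = 639.4 K.
Isochoric: P₃ = P₂(T₃/T₂) = 0.5344 × (437/639.4) = 0.3652 MPa.

P₃ ≈ 0.365 MPa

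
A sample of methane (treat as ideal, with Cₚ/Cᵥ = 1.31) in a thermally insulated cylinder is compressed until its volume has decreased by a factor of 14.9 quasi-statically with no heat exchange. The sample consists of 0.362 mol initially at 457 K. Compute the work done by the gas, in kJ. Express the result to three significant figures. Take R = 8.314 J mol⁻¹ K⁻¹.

W ≈ -5.81 kJ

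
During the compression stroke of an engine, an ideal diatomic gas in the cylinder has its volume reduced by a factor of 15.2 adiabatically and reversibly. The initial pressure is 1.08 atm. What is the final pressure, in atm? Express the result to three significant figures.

Adiabatic: P₁V₁^γ = P₂V₂^γ ⇒ P₂ = P₁ (V₁/V₂)^γ.
For a diatomic ideal gas γ = 7/5.
P₂ = 1.08 × 15.2^(7/5) = 48.75 atm.

P₂ ≈ 48.8 atm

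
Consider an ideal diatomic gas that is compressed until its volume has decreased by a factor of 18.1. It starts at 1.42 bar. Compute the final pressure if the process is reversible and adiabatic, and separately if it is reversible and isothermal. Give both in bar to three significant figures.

adiabatic: 81.9 bar; isothermal: 25.7 bar

For a diatomic ideal gas γ = 7/5.
Isothermal: P₂ = P₁(V₁/V₂) = 1.42×18.1 = 25.7 bar.
Adiabatic: P₂ = P₁(V₁/V₂)^γ = 1.42×18.1^(7/5) = 81.85 bar.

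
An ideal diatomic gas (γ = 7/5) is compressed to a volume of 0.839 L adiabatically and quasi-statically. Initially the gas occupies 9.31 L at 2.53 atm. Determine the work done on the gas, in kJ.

W ≈ 9.66 kJ

P₂ = P₁(V₁/V₂)^γ = 2.53×(9.31/0.839)^(7/5) = 73.52 atm.
For a reversible adiabat, W_by_gas = (P₁V₁ − P₂V₂)/(γ−1).
W_by = (256400×0.00931 − 7.449×10^6×0.000839) / (2/5) = -9658 J.
W_on_gas = −W_by = 9658 J.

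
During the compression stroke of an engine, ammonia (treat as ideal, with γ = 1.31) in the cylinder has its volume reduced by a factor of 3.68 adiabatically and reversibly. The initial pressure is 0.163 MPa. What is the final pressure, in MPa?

Since PV^γ is constant along a reversible adiabat, P₂ = P₁ (V₁/V₂)^γ.
P₂ = 0.163 × 3.68^(1.31) = 0.8984 MPa.

P₂ ≈ 0.898 MPa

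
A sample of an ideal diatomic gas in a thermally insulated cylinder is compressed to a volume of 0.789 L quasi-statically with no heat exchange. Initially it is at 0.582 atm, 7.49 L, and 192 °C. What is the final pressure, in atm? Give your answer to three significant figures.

Since PV^γ is constant along a reversible adiabat, P₂ = P₁ (V₁/V₂)^γ.
γ = 7/5 for a diatomic ideal gas.
P₂ = 0.582 × (7.49/0.789)^(7/5) = 13.59 atm.

P₂ ≈ 13.6 atm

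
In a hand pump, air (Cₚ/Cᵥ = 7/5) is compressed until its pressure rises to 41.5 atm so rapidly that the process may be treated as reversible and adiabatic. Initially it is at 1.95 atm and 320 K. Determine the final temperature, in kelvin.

Along an adiabat T P^((1−γ)/γ) is constant, so T₂ = T₁ (P₂/P₁)^((γ−1)/γ).
T₂ = 320 × (41.5/1.95)^(2/7) = 766.6 K.

T₂ ≈ 767 K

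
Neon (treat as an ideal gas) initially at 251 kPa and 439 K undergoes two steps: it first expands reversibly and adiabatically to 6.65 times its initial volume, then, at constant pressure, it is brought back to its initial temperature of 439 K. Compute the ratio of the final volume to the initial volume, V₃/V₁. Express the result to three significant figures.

V₃/V₁ ≈ 23.5

For a monatomic ideal gas γ = 5/3.
Adiabatic step: V₂/V₁ = 6.65; T₂ = T₁·(1/6.65)^(2/3) = 124.1 K.
Isobaric step: V₃/V₂ = T₃/T₂ = 439/124.1.
V₃/V₁ = (V₂/V₁)(V₃/V₂) = 6.65 × (439/124.1) = 23.52.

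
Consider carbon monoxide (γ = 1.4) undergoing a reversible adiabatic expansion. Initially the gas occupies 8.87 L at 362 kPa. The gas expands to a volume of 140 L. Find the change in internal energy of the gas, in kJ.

P₂ = P₁(V₁/V₂)^γ = 362×(8.87/140)^(1.4) = 7.607 kPa.
For a reversible adiabat, W_by_gas = (P₁V₁ − P₂V₂)/(γ−1).
W_by = (362000×0.00887 − 7607×0.14) / (0.4) = 5365 J.
Q = 0 ⇒ ΔU = −W_by = -5365 J.

ΔU ≈ -5.36 kJ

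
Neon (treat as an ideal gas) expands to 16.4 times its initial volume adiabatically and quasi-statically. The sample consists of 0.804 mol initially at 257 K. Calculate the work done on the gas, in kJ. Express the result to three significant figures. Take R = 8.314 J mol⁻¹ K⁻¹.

W ≈ -2.18 kJ

Adiabatic: T₁V₁^(γ−1) = T₂V₂^(γ−1) ⇒ T₂ = T₁ (V₁/V₂)^(γ−1).
γ = 5/3 for a monatomic ideal gas, so γ−1 = 2/3.
T₂ = 257 × (1/16.4)^(2/3) = 39.81 K.
Q = 0, so ΔU = W_on_gas = nCᵥΔT with Cᵥ = R/(γ−1) = 12.47 J/(mol·K).
ΔU = 0.804 × 12.47 × (39.81 − 257) = -2178 J.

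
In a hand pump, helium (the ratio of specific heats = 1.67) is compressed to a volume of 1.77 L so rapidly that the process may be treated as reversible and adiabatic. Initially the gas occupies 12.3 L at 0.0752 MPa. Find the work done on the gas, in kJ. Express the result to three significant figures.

W ≈ 3.68 kJ

P₂ = P₁(V₁/V₂)^γ = 0.0752×(12.3/1.77)^(1.67) = 1.915 MPa.
For a reversible adiabat, W_by_gas = (P₁V₁ − P₂V₂)/(γ−1).
W_by = (75200×0.0123 − 1.915×10^6×0.00177) / (0.67) = -3679 J.
W_on_gas = −W_by = 3679 J.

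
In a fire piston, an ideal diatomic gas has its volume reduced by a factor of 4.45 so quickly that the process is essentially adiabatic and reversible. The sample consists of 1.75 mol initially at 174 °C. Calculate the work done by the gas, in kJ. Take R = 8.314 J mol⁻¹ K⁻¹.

W ≈ -13.3 kJ

Adiabatic: T₁V₁^(γ−1) = T₂V₂^(γ−1) ⇒ T₂ = T₁ (V₁/V₂)^(γ−1).
γ = 7/5 for a diatomic ideal gas, so γ−1 = 2/5.
T₁ = 174 °C = 447.1 K.
T₂ = 447.1 × 4.45^(2/5) = 812.5 K.
Q = 0, so ΔU = W_on_gas = nCᵥΔT with Cᵥ = R/(γ−1) = 20.79 J/(mol·K).
ΔU = 1.75 × 20.79 × (812.5 − 447.1) = 13290 J.
Work done by the gas = −ΔU = -13290 J.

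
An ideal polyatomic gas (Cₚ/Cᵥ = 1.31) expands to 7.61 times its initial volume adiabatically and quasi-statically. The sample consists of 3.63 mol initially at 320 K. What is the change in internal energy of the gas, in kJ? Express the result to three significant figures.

For a reversible adiabat TV^(γ−1) is constant, so T₂ = T₁ (V₁/V₂)^(γ−1).
T₂ = 320 × (1/7.61)^(0.31) = 170.6 K.
Q = 0, so ΔU = W_on_gas = nCᵥΔT with Cᵥ = R/(γ−1) = 26.82 J/(mol·K).
ΔU = 3.63 × 26.82 × (170.6 − 320) = -14550 J.

ΔU ≈ -14.5 kJ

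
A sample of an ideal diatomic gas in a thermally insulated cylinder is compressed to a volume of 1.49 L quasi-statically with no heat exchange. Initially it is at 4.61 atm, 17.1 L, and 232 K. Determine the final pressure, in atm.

P₂ ≈ 140 atm

Adiabatic: P₁V₁^γ = P₂V₂^γ ⇒ P₂ = P₁ (V₁/V₂)^γ.
γ = 7/5 for a diatomic ideal gas.
P₂ = 4.61 × (17.1/1.49)^(7/5) = 140.4 atm.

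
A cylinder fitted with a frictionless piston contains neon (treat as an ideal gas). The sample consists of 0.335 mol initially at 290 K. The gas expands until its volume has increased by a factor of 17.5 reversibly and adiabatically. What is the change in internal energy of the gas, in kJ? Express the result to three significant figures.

ΔU ≈ -1.03 kJ

Adiabatic: T₁V₁^(γ−1) = T₂V₂^(γ−1) ⇒ T₂ = T₁ (V₁/V₂)^(γ−1).
γ = 5/3 for a monatomic ideal gas, so γ−1 = 2/3.
T₂ = 290 × (1/17.5)^(2/3) = 43.02 K.
Q = 0, so ΔU = W_on_gas = nCᵥΔT with Cᵥ = R/(γ−1) = 12.47 J/(mol·K).
ΔU = 0.335 × 12.47 × (43.02 − 290) = -1032 J.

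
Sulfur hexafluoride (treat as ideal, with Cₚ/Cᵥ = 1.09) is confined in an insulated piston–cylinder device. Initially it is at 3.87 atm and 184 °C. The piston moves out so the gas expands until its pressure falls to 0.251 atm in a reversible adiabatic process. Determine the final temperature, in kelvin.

T₂ ≈ 365 K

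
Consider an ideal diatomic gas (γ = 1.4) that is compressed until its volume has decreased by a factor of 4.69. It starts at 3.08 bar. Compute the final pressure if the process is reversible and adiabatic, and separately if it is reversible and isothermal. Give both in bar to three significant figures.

Isothermal: P₂ = P₁(V₁/V₂) = 3.08×4.69 = 14.45 bar.
Adiabatic: P₂ = P₁(V₁/V₂)^γ = 3.08×4.69^(1.4) = 26.8 bar.

adiabatic: 26.8 bar; isothermal: 14.4 bar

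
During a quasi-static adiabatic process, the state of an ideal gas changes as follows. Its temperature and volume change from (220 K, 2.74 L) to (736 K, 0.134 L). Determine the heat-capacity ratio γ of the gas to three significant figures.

γ ≈ 1.40

TV^(γ−1) = const ⇒ γ − 1 = ln(T₂/T₁) / ln(V₁/V₂).
γ = 1 + ln(736/220) / ln(2.74/0.134) = 1.4.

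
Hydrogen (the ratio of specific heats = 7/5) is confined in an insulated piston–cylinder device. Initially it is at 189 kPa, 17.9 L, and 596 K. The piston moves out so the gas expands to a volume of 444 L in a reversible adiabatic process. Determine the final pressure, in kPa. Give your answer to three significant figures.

P₂ ≈ 2.11 kPa

Adiabatic: P₁V₁^γ = P₂V₂^γ ⇒ P₂ = P₁ (V₁/V₂)^γ.
P₂ = 189 × (17.9/444)^(7/5) = 2.109 kPa.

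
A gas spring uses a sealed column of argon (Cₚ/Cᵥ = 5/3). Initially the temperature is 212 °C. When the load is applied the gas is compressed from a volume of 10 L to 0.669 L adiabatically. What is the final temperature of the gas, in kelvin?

For a reversible adiabat TV^(γ−1) is constant, so T₂ = T₁ (V₁/V₂)^(γ−1).
T₁ = 212 °C = 485.1 K.
T₂ = 485.1 × (10/0.669)^(2/3) = 2944 K.

T₂ ≈ 2940 K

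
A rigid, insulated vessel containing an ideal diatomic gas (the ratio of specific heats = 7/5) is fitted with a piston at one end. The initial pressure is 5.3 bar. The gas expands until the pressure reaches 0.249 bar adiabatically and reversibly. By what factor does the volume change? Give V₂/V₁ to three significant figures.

V₂/V₁ ≈ 8.88

From PV^γ = const, V₂/V₁ = (P₁/P₂)^(1/γ).
V₂/V₁ = (5.3/0.249)^(5/7) = 8.884.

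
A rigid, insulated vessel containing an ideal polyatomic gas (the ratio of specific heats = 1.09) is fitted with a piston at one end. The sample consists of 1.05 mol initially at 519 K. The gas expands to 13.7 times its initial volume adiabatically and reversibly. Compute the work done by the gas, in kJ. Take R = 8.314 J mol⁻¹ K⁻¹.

Adiabatic: T₁V₁^(γ−1) = T₂V₂^(γ−1) ⇒ T₂ = T₁ (V₁/V₂)^(γ−1).
T₂ = 519 × (1/13.7)^(0.09) = 410.1 K.
Q = 0, so ΔU = W_on_gas = nCᵥΔT with Cᵥ = R/(γ−1) = 92.38 J/(mol·K).
ΔU = 1.05 × 92.38 × (410.1 − 519) = -10570 J.
Work done by the gas = −ΔU = 10570 J.

W ≈ 10.6 kJ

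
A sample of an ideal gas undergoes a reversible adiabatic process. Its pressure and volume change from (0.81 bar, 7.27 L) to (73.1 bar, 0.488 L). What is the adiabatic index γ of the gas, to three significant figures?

γ ≈ 1.67

PV^γ = const ⇒ γ = ln(P₂/P₁) / ln(V₁/V₂).
γ = ln(73.1/0.81) / ln(7.27/0.488) = 1.667.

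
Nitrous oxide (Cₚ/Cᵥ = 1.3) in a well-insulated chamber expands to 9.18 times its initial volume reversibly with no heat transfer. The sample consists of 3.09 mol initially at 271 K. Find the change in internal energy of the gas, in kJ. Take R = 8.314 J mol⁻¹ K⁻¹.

ΔU ≈ -11.3 kJ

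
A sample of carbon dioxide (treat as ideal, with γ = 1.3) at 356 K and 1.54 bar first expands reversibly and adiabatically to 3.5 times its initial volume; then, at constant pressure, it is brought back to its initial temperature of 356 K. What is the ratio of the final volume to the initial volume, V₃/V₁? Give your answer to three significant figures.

V₃/V₁ ≈ 5.10

Adiabatic step: V₂/V₁ = 3.5; T₂ = T₁·(1/3.5)^(0.3) = 244.5 K.
Isobaric step: V₃/V₂ = T₃/T₂ = 356/244.5.
V₃/V₁ = (V₂/V₁)(V₃/V₂) = 3.5 × (356/244.5) = 5.097.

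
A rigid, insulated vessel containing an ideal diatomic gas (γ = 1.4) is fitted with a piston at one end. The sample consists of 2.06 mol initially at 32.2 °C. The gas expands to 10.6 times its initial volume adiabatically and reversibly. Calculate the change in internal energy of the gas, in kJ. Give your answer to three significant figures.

Adiabatic: T₁V₁^(γ−1) = T₂V₂^(γ−1) ⇒ T₂ = T₁ (V₁/V₂)^(γ−1).
T₁ = 32.2 °C = 305.3 K.
T₂ = 305.3 × (1/10.6)^(0.4) = 118.8 K.
Q = 0, so ΔU = W_on_gas = nCᵥΔT with Cᵥ = R/(γ−1) = 20.79 J/(mol·K).
ΔU = 2.06 × 20.79 × (118.8 − 305.3) = -7989 J.

ΔU ≈ -7.99 kJ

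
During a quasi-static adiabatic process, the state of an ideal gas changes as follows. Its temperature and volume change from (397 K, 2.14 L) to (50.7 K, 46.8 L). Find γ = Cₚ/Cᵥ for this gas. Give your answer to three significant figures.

γ ≈ 1.67

TV^(γ−1) = const ⇒ γ − 1 = ln(T₂/T₁) / ln(V₁/V₂).
γ = 1 + ln(50.7/397) / ln(2.14/46.8) = 1.667.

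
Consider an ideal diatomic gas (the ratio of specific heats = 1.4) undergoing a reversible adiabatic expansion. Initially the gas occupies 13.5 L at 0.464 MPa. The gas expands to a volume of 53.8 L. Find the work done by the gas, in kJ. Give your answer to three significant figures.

P₂ = P₁(V₁/V₂)^γ = 0.464×(13.5/53.8)^(1.4) = 0.06697 MPa.
For a reversible adiabat, W_by_gas = (P₁V₁ − P₂V₂)/(γ−1).
W_by = (464000×0.0135 − 66970×0.0538) / (0.4) = 6652 J.

W ≈ 6.65 kJ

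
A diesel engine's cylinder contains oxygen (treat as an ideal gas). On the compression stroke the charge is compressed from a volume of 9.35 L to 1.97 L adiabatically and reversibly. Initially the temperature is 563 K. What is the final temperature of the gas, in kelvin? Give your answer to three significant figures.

Adiabatic: T₁V₁^(γ−1) = T₂V₂^(γ−1) ⇒ T₂ = T₁ (V₁/V₂)^(γ−1).
For a diatomic ideal gas γ = 7/5, so γ−1 = 2/5.
T₂ = 563 × (9.35/1.97)^(2/5) = 1050 K.

T₂ ≈ 1050 K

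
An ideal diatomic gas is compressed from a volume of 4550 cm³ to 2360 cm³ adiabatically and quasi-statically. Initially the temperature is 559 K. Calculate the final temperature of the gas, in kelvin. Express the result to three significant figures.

T₂ ≈ 727 K

For a reversible adiabat TV^(γ−1) is constant, so T₂ = T₁ (V₁/V₂)^(γ−1).
For a diatomic ideal gas γ = 7/5, so γ−1 = 2/5.
T₂ = 559 × (4550/2360)^(2/5) = 726.9 K.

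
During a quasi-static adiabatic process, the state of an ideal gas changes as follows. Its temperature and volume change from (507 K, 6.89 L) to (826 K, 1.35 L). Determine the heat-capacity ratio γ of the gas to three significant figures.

TV^(γ−1) = const ⇒ γ − 1 = ln(T₂/T₁) / ln(V₁/V₂).
γ = 1 + ln(826/507) / ln(6.89/1.35) = 1.299.

γ ≈ 1.30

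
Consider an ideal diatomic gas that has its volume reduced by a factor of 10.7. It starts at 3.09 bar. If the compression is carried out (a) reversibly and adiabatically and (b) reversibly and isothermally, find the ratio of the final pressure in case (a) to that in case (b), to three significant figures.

P_adiabatic / P_isothermal ≈ 2.58

For a diatomic ideal gas γ = 7/5.
Isothermal: P_b = P₁(V₁/V₂) = 3.09×10.7.
Adiabatic: P_a = P₁(V₁/V₂)^γ = 3.09×10.7^(7/5).
P_a/P_b = (V₁/V₂)^(γ−1) = 10.7^(2/5) = 2.581.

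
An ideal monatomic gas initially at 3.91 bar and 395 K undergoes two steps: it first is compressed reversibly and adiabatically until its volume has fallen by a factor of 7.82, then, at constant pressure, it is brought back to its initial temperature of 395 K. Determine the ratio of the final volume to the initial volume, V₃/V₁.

For a monatomic ideal gas γ = 5/3.
Adiabatic step: V₂/V₁ = 0.1279; T₂ = T₁·7.82^(2/3) = 1556 K.
Isobaric step: V₃/V₂ = T₃/T₂ = 395/1556.
V₃/V₁ = (V₂/V₁)(V₃/V₂) = 0.1279 × (395/1556) = 0.03246.

V₃/V₁ ≈ 0.0325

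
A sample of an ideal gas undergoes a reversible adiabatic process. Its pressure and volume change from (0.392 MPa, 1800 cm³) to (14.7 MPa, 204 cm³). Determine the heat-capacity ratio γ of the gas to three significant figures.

γ ≈ 1.66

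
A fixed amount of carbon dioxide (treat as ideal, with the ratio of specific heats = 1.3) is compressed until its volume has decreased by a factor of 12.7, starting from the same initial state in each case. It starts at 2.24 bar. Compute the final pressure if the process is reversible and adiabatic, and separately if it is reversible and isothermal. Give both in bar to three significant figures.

Isothermal: P₂ = P₁(V₁/V₂) = 2.24×12.7 = 28.45 bar.
Adiabatic: P₂ = P₁(V₁/V₂)^γ = 2.24×12.7^(1.3) = 60.98 bar.

adiabatic: 61.0 bar; isothermal: 28.4 bar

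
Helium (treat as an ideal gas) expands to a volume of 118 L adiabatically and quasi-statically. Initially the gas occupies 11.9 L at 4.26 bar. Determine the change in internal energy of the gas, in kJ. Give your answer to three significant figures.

ΔU ≈ -5.96 kJ

γ = 5/3 for a monatomic ideal gas.
P₂ = P₁(V₁/V₂)^γ = 4.26×(11.9/118)^(5/3) = 0.09308 bar.
For a reversible adiabat, W_by_gas = (P₁V₁ − P₂V₂)/(γ−1).
W_by = (426000×0.0119 − 9308×0.118) / (2/3) = 5957 J.
Q = 0 ⇒ ΔU = −W_by = -5957 J.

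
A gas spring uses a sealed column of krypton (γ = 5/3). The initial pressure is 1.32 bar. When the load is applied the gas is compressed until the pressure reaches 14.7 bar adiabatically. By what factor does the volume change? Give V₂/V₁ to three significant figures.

V₂/V₁ ≈ 0.235

From PV^γ = const, V₂/V₁ = (P₁/P₂)^(1/γ).
V₂/V₁ = (1.32/14.7)^(3/5) = 0.2355.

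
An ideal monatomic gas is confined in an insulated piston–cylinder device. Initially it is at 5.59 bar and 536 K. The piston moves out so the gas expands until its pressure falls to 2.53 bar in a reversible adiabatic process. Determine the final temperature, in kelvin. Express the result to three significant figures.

T₂ ≈ 390 K

Along an adiabat T P^((1−γ)/γ) is constant, so T₂ = T₁ (P₂/P₁)^((γ−1)/γ).
For a monatomic ideal gas γ = 5/3, so (γ−1)/γ = 2/5.
T₂ = 536 × (2.53/5.59)^(2/5) = 390.3 K.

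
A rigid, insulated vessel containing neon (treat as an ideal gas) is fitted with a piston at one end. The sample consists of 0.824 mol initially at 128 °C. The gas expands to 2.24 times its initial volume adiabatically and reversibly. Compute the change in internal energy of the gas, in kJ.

For a reversible adiabat TV^(γ−1) is constant, so T₂ = T₁ (V₁/V₂)^(γ−1).
γ = 5/3 for a monatomic ideal gas, so γ−1 = 2/3.
T₁ = 128 °C = 401.1 K.
T₂ = 401.1 × (1/2.24)^(2/3) = 234.3 K.
Q = 0, so ΔU = W_on_gas = nCᵥΔT with Cᵥ = R/(γ−1) = 12.47 J/(mol·K).
ΔU = 0.824 × 12.47 × (234.3 − 401.1) = -1714 J.

ΔU ≈ -1.71 kJ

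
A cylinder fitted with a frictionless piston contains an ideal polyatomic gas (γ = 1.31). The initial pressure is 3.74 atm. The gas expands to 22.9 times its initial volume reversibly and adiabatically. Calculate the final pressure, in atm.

Adiabatic: P₁V₁^γ = P₂V₂^γ ⇒ P₂ = P₁ (V₁/V₂)^γ.
P₂ = 3.74 × (1/22.9)^(1.31) = 0.06187 atm.

P₂ ≈ 0.0619 atm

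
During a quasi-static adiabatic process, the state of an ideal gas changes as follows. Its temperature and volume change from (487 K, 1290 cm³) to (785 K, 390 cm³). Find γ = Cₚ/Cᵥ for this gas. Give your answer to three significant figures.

γ ≈ 1.40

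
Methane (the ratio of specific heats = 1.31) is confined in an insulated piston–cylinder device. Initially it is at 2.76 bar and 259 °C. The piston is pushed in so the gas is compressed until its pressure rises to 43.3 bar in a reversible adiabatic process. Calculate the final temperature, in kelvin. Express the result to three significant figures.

T₂ ≈ 1020 K

Adiabatic: T₂/T₁ = (P₂/P₁)^((γ−1)/γ).
T₁ = 259 °C = 532.1 K.
T₂ = 532.1 × (43.3/2.76)^(0.237) = 1021 K.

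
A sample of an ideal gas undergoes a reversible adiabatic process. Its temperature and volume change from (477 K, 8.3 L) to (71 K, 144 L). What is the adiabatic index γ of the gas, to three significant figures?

TV^(γ−1) = const ⇒ γ − 1 = ln(T₂/T₁) / ln(V₁/V₂).
γ = 1 + ln(71/477) / ln(8.3/144) = 1.668.

γ ≈ 1.67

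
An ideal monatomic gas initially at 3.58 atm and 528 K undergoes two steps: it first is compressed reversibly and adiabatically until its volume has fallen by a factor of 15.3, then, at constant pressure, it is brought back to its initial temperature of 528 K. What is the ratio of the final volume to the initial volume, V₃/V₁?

For a monatomic ideal gas γ = 5/3.
Adiabatic step: V₂/V₁ = 0.06536; T₂ = T₁·15.3^(2/3) = 3254 K.
Isobaric step: V₃/V₂ = T₃/T₂ = 528/3254.
V₃/V₁ = (V₂/V₁)(V₃/V₂) = 0.06536 × (528/3254) = 0.01061.

V₃/V₁ ≈ 0.0106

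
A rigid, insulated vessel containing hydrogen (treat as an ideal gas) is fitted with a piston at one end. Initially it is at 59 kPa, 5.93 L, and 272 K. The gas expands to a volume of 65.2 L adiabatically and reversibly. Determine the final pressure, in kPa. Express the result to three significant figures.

P₂ ≈ 2.06 kPa

Since PV^γ is constant along a reversible adiabat, P₂ = P₁ (V₁/V₂)^γ.
γ = 7/5 for a diatomic ideal gas.
P₂ = 59 × (5.93/65.2)^(7/5) = 2.057 kPa.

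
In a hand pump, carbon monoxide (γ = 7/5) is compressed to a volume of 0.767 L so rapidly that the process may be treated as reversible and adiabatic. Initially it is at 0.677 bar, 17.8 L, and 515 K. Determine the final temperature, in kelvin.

T₂ ≈ 1810 K

For a reversible adiabat TV^(γ−1) is constant, so T₂ = T₁ (V₁/V₂)^(γ−1).
T₂ = 515 × (17.8/0.767)^(2/5) = 1812 K.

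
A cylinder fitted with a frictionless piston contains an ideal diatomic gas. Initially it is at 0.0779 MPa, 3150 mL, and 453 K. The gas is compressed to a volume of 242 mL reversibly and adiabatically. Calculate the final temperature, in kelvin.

T₂ ≈ 1260 K

Adiabatic: T₁V₁^(γ−1) = T₂V₂^(γ−1) ⇒ T₂ = T₁ (V₁/V₂)^(γ−1).
γ = 7/5 for a diatomic ideal gas.
T₂ = 453 × (3150/242)^(2/5) = 1264 K.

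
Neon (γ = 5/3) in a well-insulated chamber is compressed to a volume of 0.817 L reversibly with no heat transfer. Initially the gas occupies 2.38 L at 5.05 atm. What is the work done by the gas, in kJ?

P₂ = P₁(V₁/V₂)^γ = 5.05×(2.38/0.817)^(5/3) = 30.01 atm.
For a reversible adiabat, W_by_gas = (P₁V₁ − P₂V₂)/(γ−1).
W_by = (511700×0.00238 − 3.04×10^6×0.000817) / (2/3) = -1899 J.

W ≈ -1.90 kJ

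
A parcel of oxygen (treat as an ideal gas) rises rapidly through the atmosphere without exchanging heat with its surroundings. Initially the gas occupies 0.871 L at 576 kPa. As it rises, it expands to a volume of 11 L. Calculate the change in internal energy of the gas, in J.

ΔU ≈ -799 J

γ = 7/5 for a diatomic ideal gas.
P₂ = P₁(V₁/V₂)^γ = 576×(0.871/11)^(7/5) = 16.54 kPa.
For a reversible adiabat, W_by_gas = (P₁V₁ − P₂V₂)/(γ−1).
W_by = (576000×0.000871 − 16540×0.011) / (2/5) = 799.4 J.
Q = 0 ⇒ ΔU = −W_by = -799.4 J.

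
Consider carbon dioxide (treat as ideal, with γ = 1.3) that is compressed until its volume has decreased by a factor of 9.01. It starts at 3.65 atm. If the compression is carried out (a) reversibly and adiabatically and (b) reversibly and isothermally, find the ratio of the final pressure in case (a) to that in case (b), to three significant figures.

P_adiabatic / P_isothermal ≈ 1.93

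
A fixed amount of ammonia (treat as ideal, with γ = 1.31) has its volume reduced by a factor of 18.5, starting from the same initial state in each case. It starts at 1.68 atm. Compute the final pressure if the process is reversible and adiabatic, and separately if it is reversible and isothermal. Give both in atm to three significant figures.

Isothermal: P₂ = P₁(V₁/V₂) = 1.68×18.5 = 31.08 atm.
Adiabatic: P₂ = P₁(V₁/V₂)^γ = 1.68×18.5^(1.31) = 76.79 atm.

adiabatic: 76.8 atm; isothermal: 31.1 atm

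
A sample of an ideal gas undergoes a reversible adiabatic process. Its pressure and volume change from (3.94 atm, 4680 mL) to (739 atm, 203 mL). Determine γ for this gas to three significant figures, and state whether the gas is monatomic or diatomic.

PV^γ = const ⇒ γ = ln(P₂/P₁) / ln(V₁/V₂).
γ = ln(739/3.94) / ln(4680/203) = 1.668.
γ ≈ 1.67 is close to 5/3, so the gas is monatomic.

γ ≈ 1.67; monatomic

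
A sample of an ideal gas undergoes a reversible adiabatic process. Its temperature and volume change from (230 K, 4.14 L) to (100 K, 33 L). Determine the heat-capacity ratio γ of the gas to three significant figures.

γ ≈ 1.40

TV^(γ−1) = const ⇒ γ − 1 = ln(T₂/T₁) / ln(V₁/V₂).
γ = 1 + ln(100/230) / ln(4.14/33) = 1.401.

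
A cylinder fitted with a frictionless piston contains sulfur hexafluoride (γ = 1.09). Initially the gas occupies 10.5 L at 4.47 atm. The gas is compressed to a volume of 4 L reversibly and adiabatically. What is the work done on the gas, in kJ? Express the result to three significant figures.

P₂ = P₁(V₁/V₂)^γ = 4.47×(10.5/4)^(1.09) = 12.8 atm.
For a reversible adiabat, W_by_gas = (P₁V₁ − P₂V₂)/(γ−1).
W_by = (452900×0.0105 − 1.297×10^6×0.004) / (0.09) = -4795 J.
W_on_gas = −W_by = 4795 J.

W ≈ 4.79 kJ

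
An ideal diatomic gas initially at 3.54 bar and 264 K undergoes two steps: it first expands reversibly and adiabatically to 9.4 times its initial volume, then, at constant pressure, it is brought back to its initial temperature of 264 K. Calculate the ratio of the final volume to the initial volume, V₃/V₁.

V₃/V₁ ≈ 23.0

For a diatomic ideal gas γ = 7/5.
Adiabatic step: V₂/V₁ = 9.4; T₂ = T₁·(1/9.4)^(2/5) = 107.7 K.
Isobaric step: V₃/V₂ = T₃/T₂ = 264/107.7.
V₃/V₁ = (V₂/V₁)(V₃/V₂) = 9.4 × (264/107.7) = 23.03.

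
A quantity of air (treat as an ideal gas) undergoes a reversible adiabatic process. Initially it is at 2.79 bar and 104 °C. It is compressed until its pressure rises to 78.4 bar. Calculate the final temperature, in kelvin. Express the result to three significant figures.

T₂ ≈ 978 K

Along an adiabat T P^((1−γ)/γ) is constant, so T₂ = T₁ (P₂/P₁)^((γ−1)/γ).
For a diatomic ideal gas γ = 7/5, so (γ−1)/γ = 2/7.
T₁ = 104 °C = 377.1 K.
T₂ = 377.1 × (78.4/2.79)^(2/7) = 978.2 K.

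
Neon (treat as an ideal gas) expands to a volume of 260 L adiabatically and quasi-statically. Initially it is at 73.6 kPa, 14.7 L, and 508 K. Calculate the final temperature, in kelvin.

T₂ ≈ 74.8 K

For a reversible adiabat TV^(γ−1) is constant, so T₂ = T₁ (V₁/V₂)^(γ−1).
γ = 5/3 for a monatomic ideal gas.
T₂ = 508 × (14.7/260)^(2/3) = 74.83 K.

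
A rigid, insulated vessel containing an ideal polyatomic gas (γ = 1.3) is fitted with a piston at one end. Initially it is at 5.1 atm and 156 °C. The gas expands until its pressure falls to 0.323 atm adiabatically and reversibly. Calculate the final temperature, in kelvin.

T₂ ≈ 227 K

Along an adiabat T P^((1−γ)/γ) is constant, so T₂ = T₁ (P₂/P₁)^((γ−1)/γ).
T₁ = 156 °C = 429.1 K.
T₂ = 429.1 × (0.323/5.1)^(0.231) = 227 K.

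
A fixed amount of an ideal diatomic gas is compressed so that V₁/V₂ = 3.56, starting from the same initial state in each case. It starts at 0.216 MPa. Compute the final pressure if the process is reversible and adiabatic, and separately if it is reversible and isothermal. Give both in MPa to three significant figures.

For a diatomic ideal gas γ = 7/5.
Isothermal: P₂ = P₁(V₁/V₂) = 0.216×3.56 = 0.769 MPa.
Adiabatic: P₂ = P₁(V₁/V₂)^γ = 0.216×3.56^(7/5) = 1.278 MPa.

adiabatic: 1.28 MPa; isothermal: 0.769 MPa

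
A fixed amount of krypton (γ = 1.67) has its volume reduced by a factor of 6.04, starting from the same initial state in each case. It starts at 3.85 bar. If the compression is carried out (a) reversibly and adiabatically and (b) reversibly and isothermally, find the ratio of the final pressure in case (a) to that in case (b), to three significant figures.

P_adiabatic / P_isothermal ≈ 3.34

Isothermal: P_b = P₁(V₁/V₂) = 3.85×6.04.
Adiabatic: P_a = P₁(V₁/V₂)^γ = 3.85×6.04^(1.67).
P_a/P_b = (V₁/V₂)^(γ−1) = 6.04^(0.67) = 3.337.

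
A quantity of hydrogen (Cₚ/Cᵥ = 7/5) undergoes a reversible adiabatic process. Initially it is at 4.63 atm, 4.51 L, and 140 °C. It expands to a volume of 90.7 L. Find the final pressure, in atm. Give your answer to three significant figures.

P₂ ≈ 0.0693 atm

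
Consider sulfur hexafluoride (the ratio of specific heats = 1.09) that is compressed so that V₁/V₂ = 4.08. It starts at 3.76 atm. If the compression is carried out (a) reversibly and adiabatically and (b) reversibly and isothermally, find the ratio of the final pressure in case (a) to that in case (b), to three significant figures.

P_adiabatic / P_isothermal ≈ 1.13

Isothermal: P_b = P₁(V₁/V₂) = 3.76×4.08.
Adiabatic: P_a = P₁(V₁/V₂)^γ = 3.76×4.08^(1.09).
P_a/P_b = (V₁/V₂)^(γ−1) = 4.08^(0.09) = 1.135.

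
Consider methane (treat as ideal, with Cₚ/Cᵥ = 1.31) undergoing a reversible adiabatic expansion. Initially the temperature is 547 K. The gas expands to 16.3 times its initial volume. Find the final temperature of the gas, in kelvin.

Adiabatic: T₁V₁^(γ−1) = T₂V₂^(γ−1) ⇒ T₂ = T₁ (V₁/V₂)^(γ−1).
T₂ = 547 × (1/16.3)^(0.31) = 230.3 K.

T₂ ≈ 230 K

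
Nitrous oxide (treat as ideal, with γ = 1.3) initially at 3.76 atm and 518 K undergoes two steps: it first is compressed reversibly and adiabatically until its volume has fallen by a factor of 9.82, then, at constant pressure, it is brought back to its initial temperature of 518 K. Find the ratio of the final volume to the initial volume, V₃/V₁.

Adiabatic step: V₂/V₁ = 0.1018; T₂ = T₁·9.82^(0.3) = 1028 K.
Isobaric step: V₃/V₂ = T₃/T₂ = 518/1028.
V₃/V₁ = (V₂/V₁)(V₃/V₂) = 0.1018 × (518/1028) = 0.05132.

V₃/V₁ ≈ 0.0513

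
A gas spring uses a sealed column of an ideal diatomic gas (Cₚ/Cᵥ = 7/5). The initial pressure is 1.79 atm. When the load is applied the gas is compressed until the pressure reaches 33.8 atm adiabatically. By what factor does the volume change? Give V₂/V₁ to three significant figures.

V₂/V₁ ≈ 0.123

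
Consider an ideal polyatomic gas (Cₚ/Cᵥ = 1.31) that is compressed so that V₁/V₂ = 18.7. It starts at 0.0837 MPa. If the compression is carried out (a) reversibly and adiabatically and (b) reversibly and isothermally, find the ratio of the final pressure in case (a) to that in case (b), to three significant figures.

P_adiabatic / P_isothermal ≈ 2.48

Isothermal: P_b = P₁(V₁/V₂) = 0.0837×18.7.
Adiabatic: P_a = P₁(V₁/V₂)^γ = 0.0837×18.7^(1.31).
P_a/P_b = (V₁/V₂)^(γ−1) = 18.7^(0.31) = 2.479.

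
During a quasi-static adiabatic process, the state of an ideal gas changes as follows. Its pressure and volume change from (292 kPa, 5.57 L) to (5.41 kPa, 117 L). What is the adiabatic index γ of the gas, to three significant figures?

γ ≈ 1.31

PV^γ = const ⇒ γ = ln(P₂/P₁) / ln(V₁/V₂).
γ = ln(5.41/292) / ln(5.57/117) = 1.31.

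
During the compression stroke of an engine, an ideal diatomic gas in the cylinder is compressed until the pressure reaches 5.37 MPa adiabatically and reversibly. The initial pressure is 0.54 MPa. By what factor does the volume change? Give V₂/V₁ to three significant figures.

From PV^γ = const, V₂/V₁ = (P₁/P₂)^(1/γ).
For a diatomic ideal gas γ = 7/5.
V₂/V₁ = (0.54/5.37)^(5/7) = 0.1938.

V₂/V₁ ≈ 0.194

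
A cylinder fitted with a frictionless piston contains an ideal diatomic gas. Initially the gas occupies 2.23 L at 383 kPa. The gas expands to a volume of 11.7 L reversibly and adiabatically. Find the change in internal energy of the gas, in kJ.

ΔU ≈ -1.03 kJ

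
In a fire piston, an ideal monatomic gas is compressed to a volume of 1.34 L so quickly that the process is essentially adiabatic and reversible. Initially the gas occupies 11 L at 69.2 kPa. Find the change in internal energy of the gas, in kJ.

γ = 5/3 for a monatomic ideal gas.
P₂ = P₁(V₁/V₂)^γ = 69.2×(11/1.34)^(5/3) = 2312 kPa.
For a reversible adiabat, W_by_gas = (P₁V₁ − P₂V₂)/(γ−1).
W_by = (69200×0.011 − 2.312×10^6×0.00134) / (2/3) = -3505 J.
Q = 0 ⇒ ΔU = −W_by = 3505 J.

ΔU ≈ 3.50 kJ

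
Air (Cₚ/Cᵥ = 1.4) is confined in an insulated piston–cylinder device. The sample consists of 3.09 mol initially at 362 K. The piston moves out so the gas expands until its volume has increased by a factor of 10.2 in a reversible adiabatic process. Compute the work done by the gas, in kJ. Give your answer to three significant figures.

For a reversible adiabat TV^(γ−1) is constant, so T₂ = T₁ (V₁/V₂)^(γ−1).
T₂ = 362 × (1/10.2)^(0.4) = 143 K.
Q = 0, so ΔU = W_on_gas = nCᵥΔT with Cᵥ = R/(γ−1) = 20.79 J/(mol·K).
ΔU = 3.09 × 20.79 × (143 − 362) = -14070 J.
Work done by the gas = −ΔU = 14070 J.

W ≈ 14.1 kJ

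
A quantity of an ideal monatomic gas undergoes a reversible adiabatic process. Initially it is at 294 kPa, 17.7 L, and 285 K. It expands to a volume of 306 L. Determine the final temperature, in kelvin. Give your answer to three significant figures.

For a reversible adiabat TV^(γ−1) is constant, so T₂ = T₁ (V₁/V₂)^(γ−1).
γ = 5/3 for a monatomic ideal gas.
T₂ = 285 × (17.7/306)^(2/3) = 42.63 K.

T₂ ≈ 42.6 K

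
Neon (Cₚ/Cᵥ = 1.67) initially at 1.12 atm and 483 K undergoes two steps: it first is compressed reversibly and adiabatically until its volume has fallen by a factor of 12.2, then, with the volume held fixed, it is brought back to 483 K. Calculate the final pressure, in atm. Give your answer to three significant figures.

Adiabatic step (PV^γ = const): P₂ = 1.12×12.2^(1.67) = 73.02 atm; T₂ = 483×12.2^(0.67) = 2581 K.
Isochoric: P₃ = P₂(T₃/T₂) = 73.02 × (483/2581) = 13.66 atm.

P₃ ≈ 13.7 atm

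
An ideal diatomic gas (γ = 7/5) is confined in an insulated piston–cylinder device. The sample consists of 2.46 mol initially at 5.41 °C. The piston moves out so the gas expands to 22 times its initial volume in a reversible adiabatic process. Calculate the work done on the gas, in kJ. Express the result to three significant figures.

W ≈ -10.1 kJ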